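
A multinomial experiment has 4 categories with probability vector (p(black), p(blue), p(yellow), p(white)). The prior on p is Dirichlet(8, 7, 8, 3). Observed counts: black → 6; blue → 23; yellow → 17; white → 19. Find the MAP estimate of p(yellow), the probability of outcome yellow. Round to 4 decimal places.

The posterior is Dirichlet(αᵢ + nᵢ) = Dirichlet(14, 30, 25, 22).
For a Dirichlet(a₁,…,a_K) with all aᵢ > 1, the mode has j-th component (aⱼ − 1)/(Σaᵢ − K).
Here Σaᵢ = 91 and K = 4, so p(yellow) = (25 − 1)/(91 − 4) = 24/87 ≈ 0.2759.

MAP estimate of p(yellow) = 0.2759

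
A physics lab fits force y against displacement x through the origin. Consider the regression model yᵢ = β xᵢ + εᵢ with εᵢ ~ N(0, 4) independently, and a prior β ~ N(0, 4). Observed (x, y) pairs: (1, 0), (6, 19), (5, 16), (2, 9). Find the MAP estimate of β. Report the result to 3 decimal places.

β̂_MAP = 3.164

log p(β | y) = −Σ(yᵢ − βxᵢ)²/(2·4) − β²/(2·4) + const.
Setting the derivative to zero: Σxᵢ(yᵢ − βxᵢ)/4 − β/4 = 0, so β = Σxᵢyᵢ / (Σxᵢ² + σ²/τ²).
Σxᵢyᵢ = 1·0 + 6·19 + 5·16 + 2·9 = 212; Σxᵢ² = 66; σ²/τ² = 1.
β̂_MAP = 212 / (66 + 1) = 212/67 ≈ 3.164.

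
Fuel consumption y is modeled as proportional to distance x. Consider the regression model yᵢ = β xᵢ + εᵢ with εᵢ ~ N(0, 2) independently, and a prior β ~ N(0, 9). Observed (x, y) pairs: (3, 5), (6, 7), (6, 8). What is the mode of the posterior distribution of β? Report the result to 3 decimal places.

log p(β | y) = −Σ(yᵢ − βxᵢ)²/(2·2) − β²/(2·9) + const.
Setting the derivative to zero: Σxᵢ(yᵢ − βxᵢ)/2 − β/9 = 0, so β = Σxᵢyᵢ / (Σxᵢ² + σ²/τ²).
Σxᵢyᵢ = 3·5 + 6·7 + 6·8 = 105; Σxᵢ² = 81; σ²/τ² = 2/9.
β̂_MAP = 105 / (81 + 2/9) = 105/(731/9) = 945/731 ≈ 1.293.

β̂_MAP = 1.293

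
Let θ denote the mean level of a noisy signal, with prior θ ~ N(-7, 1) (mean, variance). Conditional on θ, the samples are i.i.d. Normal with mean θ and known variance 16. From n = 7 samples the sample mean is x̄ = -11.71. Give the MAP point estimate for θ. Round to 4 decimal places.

n = 7, x̄ = -11.71.
For a Normal prior and Normal likelihood with known variance, the posterior is Normal; its mode equals its mean, the precision-weighted average.
Prior precision 1/σ₀² = 1/1 = 1; data precision n/σ² = 7/16 = 0.4375.
θ̂ = (1·(-7) + 0.4375·(-11.71)) / (1 + 0.4375) = (-12.123125)/1.4375 = -19397/2300 ≈ -8.4335.

θ̂_MAP = -8.4335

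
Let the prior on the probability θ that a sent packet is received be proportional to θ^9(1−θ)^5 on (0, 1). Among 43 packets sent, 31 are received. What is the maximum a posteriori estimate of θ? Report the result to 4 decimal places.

θ̂_MAP = 0.7018

The prior density ∝ θ^9(1−θ)^5 is the kernel of Beta(10, 6).
Data: 31 successes in 43 trials. The binomial likelihood contributes θ^31(1−θ)^12, so the posterior is Beta(10+31, 6+12) = Beta(41, 18).
For Beta(a, b) with a, b > 1 the mode is (a−1)/(a+b−2) = 40/57 ≈ 0.7018.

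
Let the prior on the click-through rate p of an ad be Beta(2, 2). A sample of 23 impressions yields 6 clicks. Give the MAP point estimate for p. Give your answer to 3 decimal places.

p̂_MAP = 0.280

Prior: Beta(2, 2).
Data: 6 successes in 23 trials. The binomial likelihood contributes p^6(1−p)^17, so the posterior is Beta(2+6, 2+17) = Beta(8, 19).
For Beta(a, b) with a, b > 1 the mode is (a−1)/(a+b−2) = 7/25 ≈ 0.280.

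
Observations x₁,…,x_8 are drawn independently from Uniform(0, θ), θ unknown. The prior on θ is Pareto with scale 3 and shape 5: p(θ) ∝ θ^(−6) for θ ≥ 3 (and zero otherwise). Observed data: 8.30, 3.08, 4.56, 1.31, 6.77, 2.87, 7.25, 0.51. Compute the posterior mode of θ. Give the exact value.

The Uniform(0, θ) likelihood is θ^(−n) for θ ≥ max(xᵢ), zero otherwise. Here max(xᵢ) = 8.30.
Posterior ∝ θ^(−6) · θ^(−8) = θ^(−14) on θ ≥ max(3, 8.30) = 8.30.
This density is strictly decreasing in θ, so the posterior mode lies at the lower boundary of the support.

θ̂_MAP = 8.30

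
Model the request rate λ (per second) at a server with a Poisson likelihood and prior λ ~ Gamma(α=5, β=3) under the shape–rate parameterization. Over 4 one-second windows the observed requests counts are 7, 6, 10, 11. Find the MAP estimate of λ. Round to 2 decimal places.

Σxᵢ = 7+6+10+11 = 34, with n = 4.
Posterior ∝ λ^4e^(−3λ) · λ^34e^(−4λ) = λ^38e^(−7λ), i.e. Gamma(shape=39, rate=7).
The mode of a Gamma(a, b) with a ≥ 1 (shape–rate) is (a−1)/b = 38/7 ≈ 5.43.

λ̂_MAP = 5.43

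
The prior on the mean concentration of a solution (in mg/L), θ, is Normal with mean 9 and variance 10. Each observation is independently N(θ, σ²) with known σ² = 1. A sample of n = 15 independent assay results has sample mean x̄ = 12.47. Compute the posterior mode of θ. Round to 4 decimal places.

θ̂_MAP = 12.4470

n = 15, x̄ = 12.47.
For a Normal prior and Normal likelihood with known variance, the posterior is Normal; its mode equals its mean, the precision-weighted average.
Prior precision 1/σ₀² = 1/10 = 0.1; data precision n/σ² = 15/1 = 15.
θ̂ = (0.1·9 + 15·12.47) / (0.1 + 15) = 187.95/15.1 = 3759/302 ≈ 12.4470.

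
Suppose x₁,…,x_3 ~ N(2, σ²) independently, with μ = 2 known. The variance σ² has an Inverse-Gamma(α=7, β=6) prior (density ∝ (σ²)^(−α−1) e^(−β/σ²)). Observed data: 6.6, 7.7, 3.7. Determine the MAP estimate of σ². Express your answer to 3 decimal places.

σ̂²_MAP = 3.607

Sum of squared deviations about the known mean: SS = (6.6−2)² + (7.7−2)² + (3.7−2)² = 56.54.
The Normal likelihood contributes (σ²)^(−n/2) exp(−SS/(2σ²)), so the posterior is Inverse-Gamma(α + n/2, β + SS/2) = Inverse-Gamma(8.5, 34.27).
The mode of Inverse-Gamma(a, b) is b/(a+1) = 34.27/9.5 ≈ 3.607.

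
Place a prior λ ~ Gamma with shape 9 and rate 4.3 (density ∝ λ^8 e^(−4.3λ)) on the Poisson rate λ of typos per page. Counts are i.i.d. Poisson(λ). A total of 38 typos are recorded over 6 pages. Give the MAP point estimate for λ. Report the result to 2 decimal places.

λ̂_MAP = 4.47

Σxᵢ = 38, n = 6.
Posterior ∝ λ^8e^(−4.3λ) · λ^38e^(−6λ) = λ^46e^(−10.3λ), i.e. Gamma(shape=47, rate=10.3).
The mode of a Gamma(a, b) with a ≥ 1 (shape–rate) is (a−1)/b = 46/10.3 ≈ 4.47.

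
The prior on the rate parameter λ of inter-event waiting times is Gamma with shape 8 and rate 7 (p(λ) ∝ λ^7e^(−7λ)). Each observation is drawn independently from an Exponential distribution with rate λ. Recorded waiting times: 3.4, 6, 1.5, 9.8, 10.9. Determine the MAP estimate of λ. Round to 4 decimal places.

The Exponential(rate=λ) likelihood is ∝ λ^n e^(−λΣtᵢ). Here n = 5 and Σtᵢ = 3.4 + 6 + 1.5 + 9.8 + 10.9 = 31.6.
Posterior ∝ λ^7e^(−7λ) · λ^5e^(−31.6λ) = λ^12e^(−38.6λ), i.e. Gamma(13, 38.6).
Mode = (a−1)/b = 12/38.6 ≈ 0.3109.

λ̂_MAP = 0.3109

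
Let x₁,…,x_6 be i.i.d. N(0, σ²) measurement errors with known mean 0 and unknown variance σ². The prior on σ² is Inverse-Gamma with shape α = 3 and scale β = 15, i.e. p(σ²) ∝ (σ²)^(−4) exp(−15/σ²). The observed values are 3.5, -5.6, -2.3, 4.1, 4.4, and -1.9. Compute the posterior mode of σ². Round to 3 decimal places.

σ̂²_MAP = 8.477

Sum of squared deviations about the known mean: SS = (3.5−0)² + (-5.6−0)² + (-2.3−0)² + (4.1−0)² + (4.4−0)² + (-1.9−0)² = 88.68.
The Normal likelihood contributes (σ²)^(−n/2) exp(−SS/(2σ²)), so the posterior is Inverse-Gamma(α + n/2, β + SS/2) = Inverse-Gamma(6, 59.34).
The mode of Inverse-Gamma(a, b) is b/(a+1) = 59.34/7 ≈ 8.477.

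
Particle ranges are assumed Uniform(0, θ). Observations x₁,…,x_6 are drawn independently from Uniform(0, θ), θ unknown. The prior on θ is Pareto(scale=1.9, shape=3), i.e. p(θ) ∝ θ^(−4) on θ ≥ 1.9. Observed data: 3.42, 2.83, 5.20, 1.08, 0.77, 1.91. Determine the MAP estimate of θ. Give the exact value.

θ̂_MAP = 5.20

The Uniform(0, θ) likelihood is θ^(−n) for θ ≥ max(xᵢ), zero otherwise. Here max(xᵢ) = 5.20.
Posterior ∝ θ^(−4) · θ^(−6) = θ^(−10) on θ ≥ max(1.9, 5.20) = 5.20.
This density is strictly decreasing in θ, so the posterior mode lies at the lower boundary of the support.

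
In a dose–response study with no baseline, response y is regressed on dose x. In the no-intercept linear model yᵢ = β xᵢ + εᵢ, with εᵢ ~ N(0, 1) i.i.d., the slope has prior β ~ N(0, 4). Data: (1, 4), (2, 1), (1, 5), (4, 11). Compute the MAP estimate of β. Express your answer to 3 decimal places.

log p(β | y) = −Σ(yᵢ − βxᵢ)²/(2·1) − β²/(2·4) + const.
Setting the derivative to zero: Σxᵢ(yᵢ − βxᵢ)/1 − β/4 = 0, so β = Σxᵢyᵢ / (Σxᵢ² + σ²/τ²).
Σxᵢyᵢ = 1·4 + 2·1 + 1·5 + 4·11 = 55; Σxᵢ² = 22; σ²/τ² = 0.25.
β̂_MAP = 55 / (22 + 0.25) = 55/22.25 ≈ 2.472.

β̂_MAP = 2.472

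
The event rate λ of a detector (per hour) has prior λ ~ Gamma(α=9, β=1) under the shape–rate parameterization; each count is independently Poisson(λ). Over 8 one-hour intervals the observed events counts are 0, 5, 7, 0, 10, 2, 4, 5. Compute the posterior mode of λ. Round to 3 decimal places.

Σxᵢ = 0+5+7+0+10+2+4+5 = 33, with n = 8.
Posterior ∝ λ^8e^(−1λ) · λ^33e^(−8λ) = λ^41e^(−9λ), i.e. Gamma(shape=42, rate=9).
The mode of a Gamma(a, b) with a ≥ 1 (shape–rate) is (a−1)/b = 41/9 ≈ 4.556.

λ̂_MAP = 4.556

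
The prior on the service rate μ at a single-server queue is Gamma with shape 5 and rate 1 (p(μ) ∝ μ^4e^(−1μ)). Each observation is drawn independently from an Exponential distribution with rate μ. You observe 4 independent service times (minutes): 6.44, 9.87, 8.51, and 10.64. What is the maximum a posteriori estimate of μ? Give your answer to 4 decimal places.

The Exponential(rate=μ) likelihood is ∝ μ^n e^(−μΣtᵢ). Here n = 4 and Σtᵢ = 6.44 + 9.87 + 8.51 + 10.64 = 35.46.
Posterior ∝ μ^4e^(−1μ) · μ^4e^(−35.46μ) = μ^8e^(−36.46μ), i.e. Gamma(9, 36.46).
Mode = (a−1)/b = 8/36.46 ≈ 0.2194.

μ̂_MAP = 0.2194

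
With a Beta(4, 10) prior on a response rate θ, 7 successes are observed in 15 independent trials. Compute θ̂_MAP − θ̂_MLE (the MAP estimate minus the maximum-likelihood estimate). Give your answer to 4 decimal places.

MAP − MLE = -0.0963

Posterior is Beta(11, 18); MAP = (11−1)/(29−2) = 10/27 ≈ 0.37037.
MLE ignores the prior: θ̂_MLE = k/n = 7/15 ≈ 0.46667.
Difference = 10/27 − 7/15 = -13/135 ≈ -0.0963.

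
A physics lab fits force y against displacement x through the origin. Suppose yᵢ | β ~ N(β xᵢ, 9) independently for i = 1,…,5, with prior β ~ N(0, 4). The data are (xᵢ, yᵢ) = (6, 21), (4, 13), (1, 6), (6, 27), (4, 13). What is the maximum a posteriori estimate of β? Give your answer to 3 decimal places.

log p(β | y) = −Σ(yᵢ − βxᵢ)²/(2·9) − β²/(2·4) + const.
Setting the derivative to zero: Σxᵢ(yᵢ − βxᵢ)/9 − β/4 = 0, so β = Σxᵢyᵢ / (Σxᵢ² + σ²/τ²).
Σxᵢyᵢ = 6·21 + 4·13 + 1·6 + 6·27 + 4·13 = 398; Σxᵢ² = 105; σ²/τ² = 2.25.
β̂_MAP = 398 / (105 + 2.25) = 398/107.25 ≈ 3.711.

β̂_MAP = 3.711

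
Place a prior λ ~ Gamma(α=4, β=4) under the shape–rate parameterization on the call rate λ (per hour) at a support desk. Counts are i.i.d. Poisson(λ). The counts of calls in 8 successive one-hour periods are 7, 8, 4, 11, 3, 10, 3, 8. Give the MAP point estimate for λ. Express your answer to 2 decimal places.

λ̂_MAP = 4.75

Σxᵢ = 7+8+4+11+3+10+3+8 = 54, with n = 8.
Posterior ∝ λ^3e^(−4λ) · λ^54e^(−8λ) = λ^57e^(−12λ), i.e. Gamma(shape=58, rate=12).
The mode of a Gamma(a, b) with a ≥ 1 (shape–rate) is (a−1)/b = 57/12 ≈ 4.75.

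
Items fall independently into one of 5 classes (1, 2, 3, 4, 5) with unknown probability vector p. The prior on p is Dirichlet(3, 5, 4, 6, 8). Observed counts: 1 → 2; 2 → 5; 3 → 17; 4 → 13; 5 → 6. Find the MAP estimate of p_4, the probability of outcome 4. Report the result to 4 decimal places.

MAP estimate: 0.2813

The posterior is Dirichlet(αᵢ + nᵢ) = Dirichlet(5, 10, 21, 19, 14).
For a Dirichlet(a₁,…,a_K) with all aᵢ > 1, the mode has j-th component (aⱼ − 1)/(Σaᵢ − K).
Here Σaᵢ = 69 and K = 5, so p_4 = (19 − 1)/(69 − 5) = 18/64 ≈ 0.2813.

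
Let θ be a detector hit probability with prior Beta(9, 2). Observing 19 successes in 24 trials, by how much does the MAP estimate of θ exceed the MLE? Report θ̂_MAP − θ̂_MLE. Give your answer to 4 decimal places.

MAP − MLE = 0.0265

Posterior is Beta(28, 7); MAP = (28−1)/(35−2) = 27/33 ≈ 0.81818.
MLE ignores the prior: θ̂_MLE = k/n = 19/24 ≈ 0.79167.
Difference = 27/33 − 19/24 = 7/264 ≈ 0.0265.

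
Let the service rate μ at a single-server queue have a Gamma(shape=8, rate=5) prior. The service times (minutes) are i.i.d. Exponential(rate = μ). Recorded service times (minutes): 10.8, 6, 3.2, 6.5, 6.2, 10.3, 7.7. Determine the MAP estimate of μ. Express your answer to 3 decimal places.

μ̂_MAP = 0.251

The Exponential(rate=μ) likelihood is ∝ μ^n e^(−μΣtᵢ). Here n = 7 and Σtᵢ = 10.8 + 6 + 3.2 + 6.5 + 6.2 + 10.3 + 7.7 = 50.7.
Posterior ∝ μ^7e^(−5μ) · μ^7e^(−50.7μ) = μ^14e^(−55.7μ), i.e. Gamma(15, 55.7).
Mode = (a−1)/b = 14/55.7 ≈ 0.251.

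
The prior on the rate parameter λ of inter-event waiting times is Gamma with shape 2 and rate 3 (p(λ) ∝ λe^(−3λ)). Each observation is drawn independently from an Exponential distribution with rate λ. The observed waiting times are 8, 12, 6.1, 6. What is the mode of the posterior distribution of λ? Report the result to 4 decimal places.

λ̂_MAP = 0.1425

The Exponential(rate=λ) likelihood is ∝ λ^n e^(−λΣtᵢ). Here n = 4 and Σtᵢ = 8 + 12 + 6.1 + 6 = 32.1.
Posterior ∝ λe^(−3λ) · λ^4e^(−32.1λ) = λ^5e^(−35.1λ), i.e. Gamma(6, 35.1).
Mode = (a−1)/b = 5/35.1 ≈ 0.1425.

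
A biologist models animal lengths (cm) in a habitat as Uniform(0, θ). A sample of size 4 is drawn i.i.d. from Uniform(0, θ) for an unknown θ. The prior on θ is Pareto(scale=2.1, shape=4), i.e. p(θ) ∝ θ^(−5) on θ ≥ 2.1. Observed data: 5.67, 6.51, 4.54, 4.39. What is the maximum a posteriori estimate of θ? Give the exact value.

θ̂_MAP = 6.51

The Uniform(0, θ) likelihood is θ^(−n) for θ ≥ max(xᵢ), zero otherwise. Here max(xᵢ) = 6.51.
Posterior ∝ θ^(−5) · θ^(−4) = θ^(−9) on θ ≥ max(2.1, 6.51) = 6.51.
This density is strictly decreasing in θ, so the posterior mode lies at the lower boundary of the support.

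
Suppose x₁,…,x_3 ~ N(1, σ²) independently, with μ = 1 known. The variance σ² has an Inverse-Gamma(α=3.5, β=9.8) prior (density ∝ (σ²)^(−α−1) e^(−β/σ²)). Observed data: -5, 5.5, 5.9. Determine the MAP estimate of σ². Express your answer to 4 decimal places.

σ̂²_MAP = 8.3217

Sum of squared deviations about the known mean: SS = (-5−1)² + (5.5−1)² + (5.9−1)² = 80.26.
The Normal likelihood contributes (σ²)^(−n/2) exp(−SS/(2σ²)), so the posterior is Inverse-Gamma(α + n/2, β + SS/2) = Inverse-Gamma(5, 49.93).
The mode of Inverse-Gamma(a, b) is b/(a+1) = 49.93/6 ≈ 8.3217.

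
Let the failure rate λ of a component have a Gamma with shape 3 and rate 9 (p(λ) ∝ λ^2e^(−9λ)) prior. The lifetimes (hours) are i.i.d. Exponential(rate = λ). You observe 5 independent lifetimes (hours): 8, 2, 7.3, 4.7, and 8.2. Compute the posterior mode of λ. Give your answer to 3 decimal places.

The Exponential(rate=λ) likelihood is ∝ λ^n e^(−λΣtᵢ). Here n = 5 and Σtᵢ = 8 + 2 + 7.3 + 4.7 + 8.2 = 30.2.
Posterior ∝ λ^2e^(−9λ) · λ^5e^(−30.2λ) = λ^7e^(−39.2λ), i.e. Gamma(8, 39.2).
Mode = (a−1)/b = 7/39.2 ≈ 0.179.

λ̂_MAP = 0.179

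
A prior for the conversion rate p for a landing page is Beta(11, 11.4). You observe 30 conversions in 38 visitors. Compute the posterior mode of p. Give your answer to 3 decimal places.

Prior: Beta(11, 11.4).
Data: 30 successes in 38 trials. The binomial likelihood contributes p^30(1−p)^8, so the posterior is Beta(11+30, 11.4+8) = Beta(41, 19.4).
For Beta(a, b) with a, b > 1 the mode is (a−1)/(a+b−2) = 40/58.4 ≈ 0.685.

p̂_MAP = 0.685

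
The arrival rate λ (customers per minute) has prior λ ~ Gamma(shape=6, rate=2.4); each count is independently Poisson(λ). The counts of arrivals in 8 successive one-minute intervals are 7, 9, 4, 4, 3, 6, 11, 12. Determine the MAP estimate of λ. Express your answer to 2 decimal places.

Σxᵢ = 7+9+4+4+3+6+11+12 = 56, with n = 8.
Posterior ∝ λ^5e^(−2.4λ) · λ^56e^(−8λ) = λ^61e^(−10.4λ), i.e. Gamma(shape=62, rate=10.4).
The mode of a Gamma(a, b) with a ≥ 1 (shape–rate) is (a−1)/b = 61/10.4 ≈ 5.87.

λ̂_MAP = 5.87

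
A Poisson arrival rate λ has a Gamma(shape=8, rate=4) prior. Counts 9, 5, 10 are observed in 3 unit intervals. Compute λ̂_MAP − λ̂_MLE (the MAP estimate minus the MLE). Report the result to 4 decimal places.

Σxᵢ = 24. Posterior is Gamma(32, 7); MAP = (32−1)/7 = 31/7 ≈ 4.42857.
MLE = x̄ = 24/3 ≈ 8.00000.
Difference = 31/7 − 24/3 = -25/7 ≈ -3.5714.

MAP − MLE = -3.5714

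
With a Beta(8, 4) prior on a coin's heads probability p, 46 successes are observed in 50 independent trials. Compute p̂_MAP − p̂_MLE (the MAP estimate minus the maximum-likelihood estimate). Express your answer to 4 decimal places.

MAP − MLE = -0.0367

Posterior is Beta(54, 8); MAP = (54−1)/(62−2) = 53/60 ≈ 0.88333.
MLE ignores the prior: p̂_MLE = k/n = 46/50 ≈ 0.92000.
Difference = 53/60 − 46/50 = -11/300 ≈ -0.0367.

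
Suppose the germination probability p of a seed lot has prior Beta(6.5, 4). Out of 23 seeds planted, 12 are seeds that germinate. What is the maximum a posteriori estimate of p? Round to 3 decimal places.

Prior: Beta(6.5, 4).
Data: 12 successes in 23 trials. The binomial likelihood contributes p^12(1−p)^11, so the posterior is Beta(6.5+12, 4+11) = Beta(18.5, 15).
For Beta(a, b) with a, b > 1 the mode is (a−1)/(a+b−2) = 17.5/31.5 ≈ 0.556.

p̂_MAP = 0.556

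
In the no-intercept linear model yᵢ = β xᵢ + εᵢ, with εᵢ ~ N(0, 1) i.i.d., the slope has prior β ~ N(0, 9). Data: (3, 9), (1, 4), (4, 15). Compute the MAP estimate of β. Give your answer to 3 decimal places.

log p(β | y) = −Σ(yᵢ − βxᵢ)²/(2·1) − β²/(2·9) + const.
Setting the derivative to zero: Σxᵢ(yᵢ − βxᵢ)/1 − β/9 = 0, so β = Σxᵢyᵢ / (Σxᵢ² + σ²/τ²).
Σxᵢyᵢ = 3·9 + 1·4 + 4·15 = 91; Σxᵢ² = 26; σ²/τ² = 1/9.
β̂_MAP = 91 / (26 + 1/9) = 91/(235/9) = 819/235 ≈ 3.485.

β̂_MAP = 3.485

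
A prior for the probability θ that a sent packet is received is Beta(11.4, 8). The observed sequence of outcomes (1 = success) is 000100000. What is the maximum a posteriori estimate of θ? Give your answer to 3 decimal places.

Prior: Beta(11.4, 8).
Data: 1 success in 9 trials (from the sequence). The binomial likelihood contributes θ(1−θ)^8, so the posterior is Beta(11.4+1, 8+8) = Beta(12.4, 16).
For Beta(a, b) with a, b > 1 the mode is (a−1)/(a+b−2) = 11.4/26.4 ≈ 0.432.

θ̂_MAP = 0.432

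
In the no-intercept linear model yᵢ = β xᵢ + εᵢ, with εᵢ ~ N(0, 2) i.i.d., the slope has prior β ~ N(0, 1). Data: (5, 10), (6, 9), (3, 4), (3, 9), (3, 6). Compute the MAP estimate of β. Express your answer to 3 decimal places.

β̂_MAP = 1.789

log p(β | y) = −Σ(yᵢ − βxᵢ)²/(2·2) − β²/(2·1) + const.
Setting the derivative to zero: Σxᵢ(yᵢ − βxᵢ)/2 − β/1 = 0, so β = Σxᵢyᵢ / (Σxᵢ² + σ²/τ²).
Σxᵢyᵢ = 5·10 + 6·9 + 3·4 + 3·9 + 3·6 = 161; Σxᵢ² = 88; σ²/τ² = 2.
β̂_MAP = 161 / (88 + 2) = 161/90 ≈ 1.789.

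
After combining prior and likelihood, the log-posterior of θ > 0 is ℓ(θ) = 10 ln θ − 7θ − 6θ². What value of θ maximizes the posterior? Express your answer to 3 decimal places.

θ̂_MAP = 0.667

ℓ'(θ) = 10/θ − 7 − 12θ. Setting this to zero and multiplying by θ: 12θ² + 7θ − 10 = 0.
θ = (−7 + √(7² + 4·12·10)) / (2·12) = (−7 + √529) / 24 = (−7 + 23)/24 = 2/3.
ℓ''(θ) = −10/θ² − 12 < 0, confirming a maximum.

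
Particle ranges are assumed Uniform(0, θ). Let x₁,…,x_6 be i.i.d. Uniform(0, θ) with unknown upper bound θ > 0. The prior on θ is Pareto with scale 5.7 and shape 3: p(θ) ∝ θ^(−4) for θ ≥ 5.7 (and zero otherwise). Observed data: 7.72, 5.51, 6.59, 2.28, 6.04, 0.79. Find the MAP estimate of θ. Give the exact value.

θ̂_MAP = 7.72

The Uniform(0, θ) likelihood is θ^(−n) for θ ≥ max(xᵢ), zero otherwise. Here max(xᵢ) = 7.72.
Posterior ∝ θ^(−4) · θ^(−6) = θ^(−10) on θ ≥ max(5.7, 7.72) = 7.72.
This density is strictly decreasing in θ, so the posterior mode lies at the lower boundary of the support.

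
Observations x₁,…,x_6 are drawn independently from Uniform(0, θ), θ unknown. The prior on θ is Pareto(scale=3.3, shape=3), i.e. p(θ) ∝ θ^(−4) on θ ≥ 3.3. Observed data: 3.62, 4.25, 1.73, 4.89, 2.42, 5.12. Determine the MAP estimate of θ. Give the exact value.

The Uniform(0, θ) likelihood is θ^(−n) for θ ≥ max(xᵢ), zero otherwise. Here max(xᵢ) = 5.12.
Posterior ∝ θ^(−4) · θ^(−6) = θ^(−10) on θ ≥ max(3.3, 5.12) = 5.12.
This density is strictly decreasing in θ, so the posterior mode lies at the lower boundary of the support.

θ̂_MAP = 5.12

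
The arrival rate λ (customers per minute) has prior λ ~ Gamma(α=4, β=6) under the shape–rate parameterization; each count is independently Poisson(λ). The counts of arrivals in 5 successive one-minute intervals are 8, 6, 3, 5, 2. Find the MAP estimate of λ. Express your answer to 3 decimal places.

Σxᵢ = 8+6+3+5+2 = 24, with n = 5.
Posterior ∝ λ^3e^(−6λ) · λ^24e^(−5λ) = λ^27e^(−11λ), i.e. Gamma(shape=28, rate=11).
The mode of a Gamma(a, b) with a ≥ 1 (shape–rate) is (a−1)/b = 27/11 ≈ 2.455.

λ̂_MAP = 2.455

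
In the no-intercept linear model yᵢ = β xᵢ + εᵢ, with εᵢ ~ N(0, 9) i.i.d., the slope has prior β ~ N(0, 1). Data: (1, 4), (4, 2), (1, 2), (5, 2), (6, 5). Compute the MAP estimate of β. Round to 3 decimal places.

β̂_MAP = 0.614

log p(β | y) = −Σ(yᵢ − βxᵢ)²/(2·9) − β²/(2·1) + const.
Setting the derivative to zero: Σxᵢ(yᵢ − βxᵢ)/9 − β/1 = 0, so β = Σxᵢyᵢ / (Σxᵢ² + σ²/τ²).
Σxᵢyᵢ = 1·4 + 4·2 + 1·2 + 5·2 + 6·5 = 54; Σxᵢ² = 79; σ²/τ² = 9.
β̂_MAP = 54 / (79 + 9) = 54/88 ≈ 0.614.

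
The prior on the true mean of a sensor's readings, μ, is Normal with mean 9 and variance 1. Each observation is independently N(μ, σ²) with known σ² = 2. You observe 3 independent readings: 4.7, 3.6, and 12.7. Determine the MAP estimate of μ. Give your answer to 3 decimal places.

μ̂_MAP = 7.800

n = 3; x̄ = (4.7 + 3.6 + 12.7)/3 = 21/3 = 7.
For a Normal prior and Normal likelihood with known variance, the posterior is Normal; its mode equals its mean, the precision-weighted average.
Prior precision 1/σ₀² = 1/1 = 1; data precision n/σ² = 3/2 = 1.5.
μ̂ = (1·9 + 1.5·7) / (1 + 1.5) = 19.5/2.5 = 7.800.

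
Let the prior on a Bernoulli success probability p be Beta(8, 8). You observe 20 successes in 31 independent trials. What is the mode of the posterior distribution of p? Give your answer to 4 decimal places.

p̂_MAP = 0.6000

Prior: Beta(8, 8).
Data: 20 successes in 31 trials. The binomial likelihood contributes p^20(1−p)^11, so the posterior is Beta(8+20, 8+11) = Beta(28, 19).
For Beta(a, b) with a, b > 1 the mode is (a−1)/(a+b−2) = 27/45 ≈ 0.6000.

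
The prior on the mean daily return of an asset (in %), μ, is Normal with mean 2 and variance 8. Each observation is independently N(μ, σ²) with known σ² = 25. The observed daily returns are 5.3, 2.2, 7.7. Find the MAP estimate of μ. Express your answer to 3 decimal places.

n = 3; x̄ = (5.3 + 2.2 + 7.7)/3 = 15.2/3 = 76/15 ≈ 5.0667.
For a Normal prior and Normal likelihood with known variance, the posterior is Normal; its mode equals its mean, the precision-weighted average.
Prior precision 1/σ₀² = 1/8 = 0.125; data precision n/σ² = 3/25 = 0.12.
μ̂ = (0.125·2 + 0.12·(76/15)) / (0.125 + 0.12) = 0.858/0.245 = 858/245 ≈ 3.502.

μ̂_MAP = 3.502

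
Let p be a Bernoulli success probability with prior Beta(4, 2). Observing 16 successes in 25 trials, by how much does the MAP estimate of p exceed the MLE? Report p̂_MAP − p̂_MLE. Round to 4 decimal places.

Posterior is Beta(20, 11); MAP = (20−1)/(31−2) = 19/29 ≈ 0.65517.
MLE ignores the prior: p̂_MLE = k/n = 16/25 ≈ 0.64000.
Difference = 19/29 − 16/25 = 11/725 ≈ 0.0152.

MAP − MLE = 0.0152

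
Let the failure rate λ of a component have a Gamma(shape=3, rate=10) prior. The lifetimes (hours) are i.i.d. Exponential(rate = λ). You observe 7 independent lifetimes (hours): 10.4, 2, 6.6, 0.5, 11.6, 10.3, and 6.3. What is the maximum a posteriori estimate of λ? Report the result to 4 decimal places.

The Exponential(rate=λ) likelihood is ∝ λ^n e^(−λΣtᵢ). Here n = 7 and Σtᵢ = 10.4 + 2 + 6.6 + 0.5 + 11.6 + 10.3 + 6.3 = 47.7.
Posterior ∝ λ^2e^(−10λ) · λ^7e^(−47.7λ) = λ^9e^(−57.7λ), i.e. Gamma(10, 57.7).
Mode = (a−1)/b = 9/57.7 ≈ 0.1560.

λ̂_MAP = 0.1560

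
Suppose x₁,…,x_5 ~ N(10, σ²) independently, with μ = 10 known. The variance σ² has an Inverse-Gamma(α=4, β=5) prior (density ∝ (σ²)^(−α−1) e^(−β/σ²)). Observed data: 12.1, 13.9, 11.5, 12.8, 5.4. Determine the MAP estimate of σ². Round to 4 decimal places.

σ̂²_MAP = 4.0580

Sum of squared deviations about the known mean: SS = (12.1−10)² + (13.9−10)² + (11.5−10)² + (12.8−10)² + (5.4−10)² = 50.87.
The Normal likelihood contributes (σ²)^(−n/2) exp(−SS/(2σ²)), so the posterior is Inverse-Gamma(α + n/2, β + SS/2) = Inverse-Gamma(6.5, 30.435).
The mode of Inverse-Gamma(a, b) is b/(a+1) = 30.435/7.5 ≈ 4.0580.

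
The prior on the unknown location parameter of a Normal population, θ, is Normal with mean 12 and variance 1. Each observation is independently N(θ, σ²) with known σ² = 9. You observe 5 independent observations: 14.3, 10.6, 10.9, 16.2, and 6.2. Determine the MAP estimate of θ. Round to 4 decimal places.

θ̂_MAP = 11.8714

n = 5; x̄ = (14.3 + 10.6 + 10.9 + 16.2 + 6.2)/5 = 58.2/5 = 11.64.
For a Normal prior and Normal likelihood with known variance, the posterior is Normal; its mode equals its mean, the precision-weighted average.
Prior precision 1/σ₀² = 1/1 = 1; data precision n/σ² = 5/9.
θ̂ = (1·12 + (5/9)·11.64) / (1 + 5/9) = (277/15)/(14/9) = 831/70 ≈ 11.8714.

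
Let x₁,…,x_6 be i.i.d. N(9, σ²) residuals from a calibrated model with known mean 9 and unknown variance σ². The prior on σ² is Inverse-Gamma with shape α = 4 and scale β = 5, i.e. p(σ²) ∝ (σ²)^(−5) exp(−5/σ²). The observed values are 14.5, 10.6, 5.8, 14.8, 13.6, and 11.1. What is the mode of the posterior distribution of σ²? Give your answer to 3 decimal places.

Sum of squared deviations about the known mean: SS = (14.5−9)² + (10.6−9)² + (5.8−9)² + (14.8−9)² + (13.6−9)² + (11.1−9)² = 102.26.
The Normal likelihood contributes (σ²)^(−n/2) exp(−SS/(2σ²)), so the posterior is Inverse-Gamma(α + n/2, β + SS/2) = Inverse-Gamma(7, 56.13).
The mode of Inverse-Gamma(a, b) is b/(a+1) = 56.13/8 ≈ 7.016.

σ̂²_MAP = 7.016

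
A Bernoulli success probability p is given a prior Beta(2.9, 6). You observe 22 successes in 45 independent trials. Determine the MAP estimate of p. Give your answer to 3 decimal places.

Prior: Beta(2.9, 6).
Data: 22 successes in 45 trials. The binomial likelihood contributes p^22(1−p)^23, so the posterior is Beta(2.9+22, 6+23) = Beta(24.9, 29).
For Beta(a, b) with a, b > 1 the mode is (a−1)/(a+b−2) = 23.9/51.9 ≈ 0.461.

p̂_MAP = 0.461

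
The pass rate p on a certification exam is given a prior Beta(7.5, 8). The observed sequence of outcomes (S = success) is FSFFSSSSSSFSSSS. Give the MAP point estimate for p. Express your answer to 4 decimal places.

Prior: Beta(7.5, 8).
Data: 11 successes in 15 trials (from the sequence). The binomial likelihood contributes p^11(1−p)^4, so the posterior is Beta(7.5+11, 8+4) = Beta(18.5, 12).
For Beta(a, b) with a, b > 1 the mode is (a−1)/(a+b−2) = 17.5/28.5 ≈ 0.6140.

p̂_MAP = 0.6140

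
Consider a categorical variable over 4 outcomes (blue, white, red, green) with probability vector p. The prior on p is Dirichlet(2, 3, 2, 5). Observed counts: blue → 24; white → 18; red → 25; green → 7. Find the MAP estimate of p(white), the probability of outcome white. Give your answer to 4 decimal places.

The posterior is Dirichlet(αᵢ + nᵢ) = Dirichlet(26, 21, 27, 12).
For a Dirichlet(a₁,…,a_K) with all aᵢ > 1, the mode has j-th component (aⱼ − 1)/(Σaᵢ − K).
Here Σaᵢ = 86 and K = 4, so p(white) = (21 − 1)/(86 − 4) = 20/82 ≈ 0.2439.

MAP estimate of p(white) = 0.2439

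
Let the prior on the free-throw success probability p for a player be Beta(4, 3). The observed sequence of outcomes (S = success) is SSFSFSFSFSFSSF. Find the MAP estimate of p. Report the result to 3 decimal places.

p̂_MAP = 0.579

Prior: Beta(4, 3).
Data: 8 successes in 14 trials (from the sequence). The binomial likelihood contributes p^8(1−p)^6, so the posterior is Beta(4+8, 3+6) = Beta(12, 9).
For Beta(a, b) with a, b > 1 the mode is (a−1)/(a+b−2) = 11/19 ≈ 0.579.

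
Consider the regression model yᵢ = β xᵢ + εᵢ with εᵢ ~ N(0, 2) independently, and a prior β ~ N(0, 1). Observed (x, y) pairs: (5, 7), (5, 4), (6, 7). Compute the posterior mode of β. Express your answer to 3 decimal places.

β̂_MAP = 1.102

log p(β | y) = −Σ(yᵢ − βxᵢ)²/(2·2) − β²/(2·1) + const.
Setting the derivative to zero: Σxᵢ(yᵢ − βxᵢ)/2 − β/1 = 0, so β = Σxᵢyᵢ / (Σxᵢ² + σ²/τ²).
Σxᵢyᵢ = 5·7 + 5·4 + 6·7 = 97; Σxᵢ² = 86; σ²/τ² = 2.
β̂_MAP = 97 / (86 + 2) = 97/88 ≈ 1.102.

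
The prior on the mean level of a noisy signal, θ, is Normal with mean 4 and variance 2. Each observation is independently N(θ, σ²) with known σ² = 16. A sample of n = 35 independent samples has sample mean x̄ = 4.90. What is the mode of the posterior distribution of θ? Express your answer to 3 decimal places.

n = 35, x̄ = 4.90.
For a Normal prior and Normal likelihood with known variance, the posterior is Normal; its mode equals its mean, the precision-weighted average.
Prior precision 1/σ₀² = 1/2 = 0.5; data precision n/σ² = 35/16 = 2.1875.
θ̂ = (0.5·4 + 2.1875·4.9) / (0.5 + 2.1875) = 12.71875/2.6875 = 407/86 ≈ 4.733.

θ̂_MAP = 4.733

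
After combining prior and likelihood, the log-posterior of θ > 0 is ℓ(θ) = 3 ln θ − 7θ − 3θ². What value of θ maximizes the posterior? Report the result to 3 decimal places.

ℓ'(θ) = 3/θ − 7 − 6θ. Setting this to zero and multiplying by θ: 6θ² + 7θ − 3 = 0.
θ = (−7 + √(7² + 4·6·3)) / (2·6) = (−7 + √121) / 12 = (−7 + 11)/12 = 1/3.
ℓ''(θ) = −3/θ² − 6 < 0, confirming a maximum.

θ̂_MAP = 0.333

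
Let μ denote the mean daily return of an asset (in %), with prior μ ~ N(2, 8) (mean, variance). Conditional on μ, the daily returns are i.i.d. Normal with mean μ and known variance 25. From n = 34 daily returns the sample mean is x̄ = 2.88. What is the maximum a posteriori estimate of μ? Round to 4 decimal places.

μ̂_MAP = 2.8059

n = 34, x̄ = 2.88.
For a Normal prior and Normal likelihood with known variance, the posterior is Normal; its mode equals its mean, the precision-weighted average.
Prior precision 1/σ₀² = 1/8 = 0.125; data precision n/σ² = 34/25 = 1.36.
μ̂ = (0.125·2 + 1.36·2.88) / (0.125 + 1.36) = 4.1668/1.485 = 1894/675 ≈ 2.8059.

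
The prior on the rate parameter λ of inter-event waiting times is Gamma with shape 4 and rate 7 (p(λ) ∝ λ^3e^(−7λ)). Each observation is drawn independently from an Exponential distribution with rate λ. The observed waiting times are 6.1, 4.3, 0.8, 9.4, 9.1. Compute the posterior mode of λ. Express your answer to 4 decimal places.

λ̂_MAP = 0.2180

The Exponential(rate=λ) likelihood is ∝ λ^n e^(−λΣtᵢ). Here n = 5 and Σtᵢ = 6.1 + 4.3 + 0.8 + 9.4 + 9.1 = 29.7.
Posterior ∝ λ^3e^(−7λ) · λ^5e^(−29.7λ) = λ^8e^(−36.7λ), i.e. Gamma(9, 36.7).
Mode = (a−1)/b = 8/36.7 ≈ 0.2180.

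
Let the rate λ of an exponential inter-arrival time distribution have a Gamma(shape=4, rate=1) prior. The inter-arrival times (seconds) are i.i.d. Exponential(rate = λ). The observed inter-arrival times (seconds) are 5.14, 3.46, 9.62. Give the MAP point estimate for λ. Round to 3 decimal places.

λ̂_MAP = 0.312

The Exponential(rate=λ) likelihood is ∝ λ^n e^(−λΣtᵢ). Here n = 3 and Σtᵢ = 5.14 + 3.46 + 9.62 = 18.22.
Posterior ∝ λ^3e^(−1λ) · λ^3e^(−18.22λ) = λ^6e^(−19.22λ), i.e. Gamma(7, 19.22).
Mode = (a−1)/b = 6/19.22 ≈ 0.312.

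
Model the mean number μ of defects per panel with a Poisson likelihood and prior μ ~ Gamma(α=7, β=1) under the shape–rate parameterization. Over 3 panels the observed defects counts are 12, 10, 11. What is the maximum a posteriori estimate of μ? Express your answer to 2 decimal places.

Σxᵢ = 12+10+11 = 33, with n = 3.
Posterior ∝ μ^6e^(−1μ) · μ^33e^(−3μ) = μ^39e^(−4μ), i.e. Gamma(shape=40, rate=4).
The mode of a Gamma(a, b) with a ≥ 1 (shape–rate) is (a−1)/b = 39/4 ≈ 9.75.

μ̂_MAP = 9.75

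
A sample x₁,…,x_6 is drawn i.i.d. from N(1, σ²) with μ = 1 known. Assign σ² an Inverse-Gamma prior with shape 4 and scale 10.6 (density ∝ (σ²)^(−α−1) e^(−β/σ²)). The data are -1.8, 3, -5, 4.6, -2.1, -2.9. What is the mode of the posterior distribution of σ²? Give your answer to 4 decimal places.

σ̂²_MAP = 6.6763

Sum of squared deviations about the known mean: SS = (-1.8−1)² + (3−1)² + (-5−1)² + (4.6−1)² + (-2.1−1)² + (-2.9−1)² = 85.62.
The Normal likelihood contributes (σ²)^(−n/2) exp(−SS/(2σ²)), so the posterior is Inverse-Gamma(α + n/2, β + SS/2) = Inverse-Gamma(7, 53.41).
The mode of Inverse-Gamma(a, b) is b/(a+1) = 53.41/8 ≈ 6.6763.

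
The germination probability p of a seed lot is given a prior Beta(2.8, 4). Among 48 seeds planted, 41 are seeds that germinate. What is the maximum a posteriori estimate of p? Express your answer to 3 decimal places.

p̂_MAP = 0.811

Prior: Beta(2.8, 4).
Data: 41 successes in 48 trials. The binomial likelihood contributes p^41(1−p)^7, so the posterior is Beta(2.8+41, 4+7) = Beta(43.8, 11).
For Beta(a, b) with a, b > 1 the mode is (a−1)/(a+b−2) = 42.8/52.8 ≈ 0.811.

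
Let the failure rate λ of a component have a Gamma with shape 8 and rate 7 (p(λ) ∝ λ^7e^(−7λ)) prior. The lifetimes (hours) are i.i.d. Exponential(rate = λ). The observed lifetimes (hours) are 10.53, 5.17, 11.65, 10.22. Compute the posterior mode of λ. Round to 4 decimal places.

λ̂_MAP = 0.2468

The Exponential(rate=λ) likelihood is ∝ λ^n e^(−λΣtᵢ). Here n = 4 and Σtᵢ = 10.53 + 5.17 + 11.65 + 10.22 = 37.57.
Posterior ∝ λ^7e^(−7λ) · λ^4e^(−37.57λ) = λ^11e^(−44.57λ), i.e. Gamma(12, 44.57).
Mode = (a−1)/b = 11/44.57 ≈ 0.2468.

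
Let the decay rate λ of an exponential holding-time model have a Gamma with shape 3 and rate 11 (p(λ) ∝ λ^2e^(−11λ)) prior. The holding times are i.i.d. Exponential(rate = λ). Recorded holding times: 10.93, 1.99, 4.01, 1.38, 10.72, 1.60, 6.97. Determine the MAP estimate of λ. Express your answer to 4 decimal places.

λ̂_MAP = 0.1852

The Exponential(rate=λ) likelihood is ∝ λ^n e^(−λΣtᵢ). Here n = 7 and Σtᵢ = 10.93 + 1.99 + 4.01 + 1.38 + 10.72 + 1.60 + 6.97 = 37.60.
Posterior ∝ λ^2e^(−11λ) · λ^7e^(−37.60λ) = λ^9e^(−48.60λ), i.e. Gamma(10, 48.60).
Mode = (a−1)/b = 9/48.60 ≈ 0.1852.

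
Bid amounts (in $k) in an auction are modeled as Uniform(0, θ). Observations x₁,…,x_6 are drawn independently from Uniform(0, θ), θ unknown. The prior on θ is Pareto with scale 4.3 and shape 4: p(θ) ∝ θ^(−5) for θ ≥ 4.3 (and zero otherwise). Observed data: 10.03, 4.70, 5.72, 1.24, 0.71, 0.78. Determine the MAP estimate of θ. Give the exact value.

θ̂_MAP = 10.03

The Uniform(0, θ) likelihood is θ^(−n) for θ ≥ max(xᵢ), zero otherwise. Here max(xᵢ) = 10.03.
Posterior ∝ θ^(−5) · θ^(−6) = θ^(−11) on θ ≥ max(4.3, 10.03) = 10.03.
This density is strictly decreasing in θ, so the posterior mode lies at the lower boundary of the support.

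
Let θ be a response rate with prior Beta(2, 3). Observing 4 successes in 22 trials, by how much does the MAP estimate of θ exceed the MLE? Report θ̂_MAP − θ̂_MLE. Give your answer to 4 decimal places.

Posterior is Beta(6, 21); MAP = (6−1)/(27−2) = 5/25 ≈ 0.20000.
MLE ignores the prior: θ̂_MLE = k/n = 4/22 ≈ 0.18182.
Difference = 5/25 − 4/22 = 1/55 ≈ 0.0182.

MAP − MLE = 0.0182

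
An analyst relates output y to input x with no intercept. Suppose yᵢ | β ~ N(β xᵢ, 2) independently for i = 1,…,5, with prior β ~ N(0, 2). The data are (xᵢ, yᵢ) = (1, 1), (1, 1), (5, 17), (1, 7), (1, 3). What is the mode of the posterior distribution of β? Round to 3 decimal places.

β̂_MAP = 3.233

log p(β | y) = −Σ(yᵢ − βxᵢ)²/(2·2) − β²/(2·2) + const.
Setting the derivative to zero: Σxᵢ(yᵢ − βxᵢ)/2 − β/2 = 0, so β = Σxᵢyᵢ / (Σxᵢ² + σ²/τ²).
Σxᵢyᵢ = 1·1 + 1·1 + 5·17 + 1·7 + 1·3 = 97; Σxᵢ² = 29; σ²/τ² = 1.
β̂_MAP = 97 / (29 + 1) = 97/30 ≈ 3.233.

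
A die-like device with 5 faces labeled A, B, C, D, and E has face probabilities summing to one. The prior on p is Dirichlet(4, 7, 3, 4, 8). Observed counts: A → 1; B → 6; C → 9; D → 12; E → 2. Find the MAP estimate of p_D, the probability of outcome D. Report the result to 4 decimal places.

The posterior is Dirichlet(αᵢ + nᵢ) = Dirichlet(5, 13, 12, 16, 10).
For a Dirichlet(a₁,…,a_K) with all aᵢ > 1, the mode has j-th component (aⱼ − 1)/(Σaᵢ − K).
Here Σaᵢ = 56 and K = 5, so p_D = (16 − 1)/(56 − 5) = 15/51 ≈ 0.2941.

MAP estimate of p_D = 0.2941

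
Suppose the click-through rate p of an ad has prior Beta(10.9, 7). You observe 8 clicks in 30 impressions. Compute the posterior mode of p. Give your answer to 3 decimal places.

Prior: Beta(10.9, 7).
Data: 8 successes in 30 trials. The binomial likelihood contributes p^8(1−p)^22, so the posterior is Beta(10.9+8, 7+22) = Beta(18.9, 29).
For Beta(a, b) with a, b > 1 the mode is (a−1)/(a+b−2) = 17.9/45.9 ≈ 0.390.

p̂_MAP = 0.390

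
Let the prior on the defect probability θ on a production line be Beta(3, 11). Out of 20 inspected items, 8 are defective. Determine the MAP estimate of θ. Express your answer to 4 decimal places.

Prior: Beta(3, 11).
Data: 8 successes in 20 trials. The binomial likelihood contributes θ^8(1−θ)^12, so the posterior is Beta(3+8, 11+12) = Beta(11, 23).
For Beta(a, b) with a, b > 1 the mode is (a−1)/(a+b−2) = 10/32 ≈ 0.3125.

θ̂_MAP = 0.3125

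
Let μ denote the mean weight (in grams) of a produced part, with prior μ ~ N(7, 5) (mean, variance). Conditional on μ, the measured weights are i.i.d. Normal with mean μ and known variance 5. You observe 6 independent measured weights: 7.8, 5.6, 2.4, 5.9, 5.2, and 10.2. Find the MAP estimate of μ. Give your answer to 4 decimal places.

n = 6; x̄ = (7.8 + 5.6 + 2.4 + 5.9 + 5.2 + 10.2)/6 = 37.1/6 = 371/60 ≈ 6.1833.
For a Normal prior and Normal likelihood with known variance, the posterior is Normal; its mode equals its mean, the precision-weighted average.
Prior precision 1/σ₀² = 1/5 = 0.2; data precision n/σ² = 6/5 = 1.2.
μ̂ = (0.2·7 + 1.2·(371/60)) / (0.2 + 1.2) = 8.82/1.4 = 6.3000.

μ̂_MAP = 6.3000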